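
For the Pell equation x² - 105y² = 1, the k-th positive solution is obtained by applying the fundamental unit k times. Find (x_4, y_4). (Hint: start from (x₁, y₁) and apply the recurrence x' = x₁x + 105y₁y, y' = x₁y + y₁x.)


Step 1: Find the fundamental solution (x₁, y₁) of x² - 105y² = 1.
  Expand √105 as a continued fraction. a₀ = ⌊√105⌋ = 10; iterate m_{k+1} = d_k·a_k − m_k, d_{k+1} = (105 − m_{k+1}²)/d_k, a_{k+1} = ⌊(a₀ + m_{k+1})/d_{k+1}⌋ (starting m₀ = 0, d₀ = 1), with convergents p_k = a_k·p_{k-1} + p_{k-2}, q_k = a_k·q_{k-1} + q_{k-2} (p₋₁ = 1, q₋₁ = 0):
  k = 0: a₀ = 10; p₀/q₀ = 10/1; p₀² − 105·q₀² = 100 − 105 = -5.
  k = 1: m = 10, d = 5, a = ⌊(10 + 10)/5⌋ = 4; p/q = (4·10 + 1)/(4·1 + 0) = 41/4; p² − 105·q² = 1681 − 1680 = 1.
  The first convergent with p² − 105·q² = 1 gives the fundamental solution (x₁, y₁) = (41, 4).
Step 2: Apply the recurrence (x_{n+1}, y_{n+1}) = (x₁x_n + 105y₁y_n, x₁y_n + y₁x_n) repeatedly.
  From (x_1, y_1) = (41, 4): x_2 = 41·41 + 105·4·4 = 3361; y_2 = 41·4 + 4·41 = 328.
  From (x_2, y_2) = (3361, 328): x_3 = 41·3361 + 105·4·328 = 275561; y_3 = 41·328 + 4·3361 = 26892.
  From (x_3, y_3) = (275561, 26892): x_4 = 41·275561 + 105·4·26892 = 22592641; y_4 = 41·26892 + 4·275561 = 2204816.
Step 3: Verify x_4² - 105·y_4² = 510427427354881 - 510427427354880 = 1 (should be 1). ✓

(x_1, y_1) = (41, 4); (x_4, y_4) = (22592641, 2204816).


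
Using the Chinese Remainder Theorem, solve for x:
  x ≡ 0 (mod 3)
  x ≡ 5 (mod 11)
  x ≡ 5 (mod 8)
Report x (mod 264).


Moduli 3, 11, 8 are pairwise coprime; by CRT there is a unique solution modulo M = 3 · 11 · 8 = 264.
Solve pairwise, accumulating the modulus:
  Start with x ≡ 0 (mod 3).
  Combine with x ≡ 5 (mod 11): since gcd(3, 11) = 1, we get a unique residue mod 33.
    Write x = 0 + 3·t and substitute into x ≡ 5 (mod 11): 3·t ≡ 5 − 0 = 5 (mod 11).
    The inverse of 3 mod 11 is 4 (since 3·4 = 12 = 1·11 + 1), so t ≡ 4·5 = 20 ≡ 9 (mod 11).
    Then x = 0 + 3·9 = 27, valid modulo lcm(3, 11) = 33: x ≡ 27 (mod 33).
  Combine with x ≡ 5 (mod 8): since gcd(33, 8) = 1, we get a unique residue mod 264.
    Write x = 27 + 33·t and substitute into x ≡ 5 (mod 8): 33·t ≡ 5 − 27 = -22 (mod 8).
    Reduce coefficients mod 8: 1·t ≡ 2 (mod 8).
    So t ≡ 2 (mod 8).
    Then x = 27 + 33·2 = 93, valid modulo lcm(33, 8) = 264: x ≡ 93 (mod 264).
Verify: 93 mod 3 = 0 ✓, 93 mod 11 = 5 ✓, 93 mod 8 = 5 ✓.

x ≡ 93 (mod 264).


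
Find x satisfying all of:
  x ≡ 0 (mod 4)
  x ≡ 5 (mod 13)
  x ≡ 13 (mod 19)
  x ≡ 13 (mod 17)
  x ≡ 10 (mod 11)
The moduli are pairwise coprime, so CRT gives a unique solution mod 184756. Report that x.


Product of moduli M = 4 · 13 · 19 · 17 · 11 = 184756.
Merge one congruence at a time:
  Start: x ≡ 0 (mod 4).
  Combine with x ≡ 5 (mod 13); new modulus lcm = 52.
    Write x = 0 + 4·t and substitute into x ≡ 5 (mod 13): 4·t ≡ 5 − 0 = 5 (mod 13).
    The inverse of 4 mod 13 is 10 (since 4·10 = 40 = 3·13 + 1), so t ≡ 10·5 = 50 ≡ 11 (mod 13).
    Then x = 0 + 4·11 = 44, valid modulo lcm(4, 13) = 52: x ≡ 44 (mod 52).
  Combine with x ≡ 13 (mod 19); new modulus lcm = 988.
    Write x = 44 + 52·t and substitute into x ≡ 13 (mod 19): 52·t ≡ 13 − 44 = -31 (mod 19).
    Reduce coefficients mod 19: 14·t ≡ 7 (mod 19).
    The inverse of 14 mod 19 is 15 (since 14·15 = 210 = 11·19 + 1), so t ≡ 15·7 = 105 ≡ 10 (mod 19).
    Then x = 44 + 52·10 = 564, valid modulo lcm(52, 19) = 988: x ≡ 564 (mod 988).
  Combine with x ≡ 13 (mod 17); new modulus lcm = 16796.
    Write x = 564 + 988·t and substitute into x ≡ 13 (mod 17): 988·t ≡ 13 − 564 = -551 (mod 17).
    Reduce coefficients mod 17: 2·t ≡ 10 (mod 17).
    The inverse of 2 mod 17 is 9 (since 2·9 = 18 = 1·17 + 1), so t ≡ 9·10 = 90 ≡ 5 (mod 17).
    Then x = 564 + 988·5 = 5504, valid modulo lcm(988, 17) = 16796: x ≡ 5504 (mod 16796).
  Combine with x ≡ 10 (mod 11); new modulus lcm = 184756.
    Write x = 5504 + 16796·t and substitute into x ≡ 10 (mod 11): 16796·t ≡ 10 − 5504 = -5494 (mod 11).
    Reduce coefficients mod 11: 10·t ≡ 6 (mod 11).
    The inverse of 10 mod 11 is 10 (since 10·10 = 100 = 9·11 + 1), so t ≡ 10·6 = 60 ≡ 5 (mod 11).
    Then x = 5504 + 16796·5 = 89484, valid modulo lcm(16796, 11) = 184756: x ≡ 89484 (mod 184756).
Verify against each original: 89484 mod 4 = 0, 89484 mod 13 = 5, 89484 mod 19 = 13, 89484 mod 17 = 13, 89484 mod 11 = 10.

x ≡ 89484 (mod 184756).


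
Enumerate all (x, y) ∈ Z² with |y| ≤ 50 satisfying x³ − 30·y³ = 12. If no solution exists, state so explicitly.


The equation is x³ - 30y³ = 12. For fixed y, x³ = 30·y³ + 12, so a solution requires the RHS to be a perfect cube.
Strategy: iterate y from -50 to 50, compute RHS = 30·y³ + 12, and check whether it is a (positive or negative) perfect cube.
Check small values of y:
  y = 0: RHS = 12 is not a perfect cube.
  y = 1: RHS = 42 is not a perfect cube.
  y = -1: RHS = -18 is not a perfect cube.
  y = 2: RHS = 252 is not a perfect cube.
  y = -2: RHS = -228 is not a perfect cube.
  y = 3: RHS = 822 is not a perfect cube.
  y = -3: RHS = -798 is not a perfect cube.
Continuing the search up to |y| = 50 finds no solutions either.
No (x, y) in the scanned range satisfies the equation.

No integer solutions with |y| ≤ 50.


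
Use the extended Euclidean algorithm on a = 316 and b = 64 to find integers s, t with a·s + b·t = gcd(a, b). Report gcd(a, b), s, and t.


Euclidean algorithm on (316, 64) — divide until remainder is 0:
  316 = 4 · 64 + 60
  64 = 1 · 60 + 4
  60 = 15 · 4 + 0
gcd(316, 64) = 4.
Track Bezout coefficients alongside the remainders: start with r₀ = 316 = a·1 + b·0 (s = 1, t = 0) and r₁ = 64 = a·0 + b·1 (s = 0, t = 1); each new remainder r_{k+1} = r_{k-1} − q_k·r_k inherits s_{k+1} = s_{k-1} − q_k·s_k, t_{k+1} = t_{k-1} − q_k·t_k, so r_k = a·s_k + b·t_k at every step:
  q = 4: r = 60, s = 1 − 4·0 = 1, t = 0 − 4·1 = -4  (check: 316·1 + 64·(-4) = 60)
  q = 1: r = 4, s = 0 − 1·1 = -1, t = 1 − 1·(-4) = 5  (check: 316·(-1) + 64·5 = 4)
The row with r = 4 (the gcd) gives the Bezout coefficients s = -1, t = 5.
Result: 316 · (-1) + 64 · (5) = 4.

gcd(316, 64) = 4; s = -1, t = 5 (check: 316·(-1) + 64·5 = 4).


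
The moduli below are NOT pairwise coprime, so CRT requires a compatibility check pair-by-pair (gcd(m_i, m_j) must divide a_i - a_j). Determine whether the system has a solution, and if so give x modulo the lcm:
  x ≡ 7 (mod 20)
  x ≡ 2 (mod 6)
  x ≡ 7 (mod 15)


Moduli 20, 6, 15 are not pairwise coprime, so CRT works modulo lcm(m_i) when all pairwise compatibility conditions hold.
Pairwise compatibility: gcd(m_i, m_j) must divide a_i - a_j for every pair.
Merge one congruence at a time:
  Start: x ≡ 7 (mod 20).
  Combine with x ≡ 2 (mod 6): gcd(20, 6) = 2, and 2 - 7 = -5 is NOT divisible by 2.
    ⇒ system is inconsistent (no integer solution).

No solution (the system is inconsistent).


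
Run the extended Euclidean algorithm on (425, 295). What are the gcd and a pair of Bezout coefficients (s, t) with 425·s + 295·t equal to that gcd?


Euclidean algorithm on (425, 295) — divide until remainder is 0:
  425 = 1 · 295 + 130
  295 = 2 · 130 + 35
  130 = 3 · 35 + 25
  35 = 1 · 25 + 10
  25 = 2 · 10 + 5
  10 = 2 · 5 + 0
gcd(425, 295) = 5.
Track Bezout coefficients alongside the remainders: start with r₀ = 425 = a·1 + b·0 (s = 1, t = 0) and r₁ = 295 = a·0 + b·1 (s = 0, t = 1); each new remainder r_{k+1} = r_{k-1} − q_k·r_k inherits s_{k+1} = s_{k-1} − q_k·s_k, t_{k+1} = t_{k-1} − q_k·t_k, so r_k = a·s_k + b·t_k at every step:
  q = 1: r = 130, s = 1 − 1·0 = 1, t = 0 − 1·1 = -1  (check: 425·1 + 295·(-1) = 130)
  q = 2: r = 35, s = 0 − 2·1 = -2, t = 1 − 2·(-1) = 3  (check: 425·(-2) + 295·3 = 35)
  q = 3: r = 25, s = 1 − 3·(-2) = 7, t = -1 − 3·3 = -10  (check: 425·7 + 295·(-10) = 25)
  q = 1: r = 10, s = -2 − 1·7 = -9, t = 3 − 1·(-10) = 13  (check: 425·(-9) + 295·13 = 10)
  q = 2: r = 5, s = 7 − 2·(-9) = 25, t = -10 − 2·13 = -36  (check: 425·25 + 295·(-36) = 5)
The row with r = 5 (the gcd) gives the Bezout coefficients s = 25, t = -36.
Result: 425 · (25) + 295 · (-36) = 5.

gcd(425, 295) = 5; s = 25, t = -36 (check: 425·25 + 295·(-36) = 5).


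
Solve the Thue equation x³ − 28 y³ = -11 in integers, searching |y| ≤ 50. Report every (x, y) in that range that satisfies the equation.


The equation is x³ - 28y³ = -11. For fixed y, x³ = 28·y³ − 11, so a solution requires the RHS to be a perfect cube.
Strategy: iterate y from -50 to 50, compute RHS = 28·y³ − 11, and check whether it is a (positive or negative) perfect cube.
Check small values of y:
  y = 0: RHS = -11 is not a perfect cube.
  y = 1: RHS = 17 is not a perfect cube.
  y = -1: RHS = -39 is not a perfect cube.
  y = 2: RHS = 213 is not a perfect cube.
  y = -2: RHS = -235 is not a perfect cube.
  y = 3: RHS = 745 is not a perfect cube.
  y = -3: RHS = -767 is not a perfect cube.
Continuing the search up to |y| = 50 finds no solutions either.
No (x, y) in the scanned range satisfies the equation.

No integer solutions with |y| ≤ 50.


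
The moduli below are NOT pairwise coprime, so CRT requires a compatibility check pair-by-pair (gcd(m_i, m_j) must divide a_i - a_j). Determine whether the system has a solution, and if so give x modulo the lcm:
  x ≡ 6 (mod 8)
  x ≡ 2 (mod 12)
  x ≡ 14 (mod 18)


Moduli 8, 12, 18 are not pairwise coprime, so CRT works modulo lcm(m_i) when all pairwise compatibility conditions hold.
Pairwise compatibility: gcd(m_i, m_j) must divide a_i - a_j for every pair.
Merge one congruence at a time:
  Start: x ≡ 6 (mod 8).
  Combine with x ≡ 2 (mod 12): gcd(8, 12) = 4; 2 - 6 = -4, which IS divisible by 4, so compatible.
    Write x = 6 + 8·t and substitute into x ≡ 2 (mod 12): 8·t ≡ 2 − 6 = -4 (mod 12).
    Divide the congruence (and modulus) by g = 4: 2·t ≡ -1 (mod 3).
    Reduce coefficients mod 3: 2·t ≡ 2 (mod 3).
    The inverse of 2 mod 3 is 2 (since 2·2 = 4 = 1·3 + 1), so t ≡ 2·2 = 4 ≡ 1 (mod 3).
    Then x = 6 + 8·1 = 14, valid modulo lcm(8, 12) = 24: x ≡ 14 (mod 24).
  Combine with x ≡ 14 (mod 18): gcd(24, 18) = 6; 14 - 14 = 0, which IS divisible by 6, so compatible.
    Write x = 14 + 24·t and substitute into x ≡ 14 (mod 18): 24·t ≡ 14 − 14 = 0 (mod 18).
    Divide the congruence (and modulus) by g = 6: 4·t ≡ 0 (mod 3).
    Reduce coefficients mod 3: 1·t ≡ 0 (mod 3).
    So t ≡ 0 (mod 3).
    Then x = 14 + 24·0 = 14, valid modulo lcm(24, 18) = 72: x ≡ 14 (mod 72).
Verify: 14 mod 8 = 6, 14 mod 12 = 2, 14 mod 18 = 14.

x ≡ 14 (mod 72).


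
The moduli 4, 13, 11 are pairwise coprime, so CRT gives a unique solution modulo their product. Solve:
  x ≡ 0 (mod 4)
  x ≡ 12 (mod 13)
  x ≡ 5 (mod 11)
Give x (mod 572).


Moduli 4, 13, 11 are pairwise coprime; by CRT there is a unique solution modulo M = 4 · 13 · 11 = 572.
Solve pairwise, accumulating the modulus:
  Start with x ≡ 0 (mod 4).
  Combine with x ≡ 12 (mod 13): since gcd(4, 13) = 1, we get a unique residue mod 52.
    Write x = 0 + 4·t and substitute into x ≡ 12 (mod 13): 4·t ≡ 12 − 0 = 12 (mod 13).
    The inverse of 4 mod 13 is 10 (since 4·10 = 40 = 3·13 + 1), so t ≡ 10·12 = 120 ≡ 3 (mod 13).
    Then x = 0 + 4·3 = 12, valid modulo lcm(4, 13) = 52: x ≡ 12 (mod 52).
  Combine with x ≡ 5 (mod 11): since gcd(52, 11) = 1, we get a unique residue mod 572.
    Write x = 12 + 52·t and substitute into x ≡ 5 (mod 11): 52·t ≡ 5 − 12 = -7 (mod 11).
    Reduce coefficients mod 11: 8·t ≡ 4 (mod 11).
    The inverse of 8 mod 11 is 7 (since 8·7 = 56 = 5·11 + 1), so t ≡ 7·4 = 28 ≡ 6 (mod 11).
    Then x = 12 + 52·6 = 324, valid modulo lcm(52, 11) = 572: x ≡ 324 (mod 572).
Verify: 324 mod 4 = 0 ✓, 324 mod 13 = 12 ✓, 324 mod 11 = 5 ✓.

x ≡ 324 (mod 572).


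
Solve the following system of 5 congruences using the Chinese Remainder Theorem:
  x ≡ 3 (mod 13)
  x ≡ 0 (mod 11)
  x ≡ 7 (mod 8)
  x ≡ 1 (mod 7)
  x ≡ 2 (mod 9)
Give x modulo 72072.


Product of moduli M = 13 · 11 · 8 · 7 · 9 = 72072.
Merge one congruence at a time:
  Start: x ≡ 3 (mod 13).
  Combine with x ≡ 0 (mod 11); new modulus lcm = 143.
    Write x = 3 + 13·t and substitute into x ≡ 0 (mod 11): 13·t ≡ 0 − 3 = -3 (mod 11).
    Reduce coefficients mod 11: 2·t ≡ 8 (mod 11).
    The inverse of 2 mod 11 is 6 (since 2·6 = 12 = 1·11 + 1), so t ≡ 6·8 = 48 ≡ 4 (mod 11).
    Then x = 3 + 13·4 = 55, valid modulo lcm(13, 11) = 143: x ≡ 55 (mod 143).
  Combine with x ≡ 7 (mod 8); new modulus lcm = 1144.
    Write x = 55 + 143·t and substitute into x ≡ 7 (mod 8): 143·t ≡ 7 − 55 = -48 (mod 8).
    Reduce coefficients mod 8: 7·t ≡ 0 (mod 8).
    The inverse of 7 mod 8 is 7 (since 7·7 = 49 = 6·8 + 1), so t ≡ 7·0 = 0 ≡ 0 (mod 8).
    Then x = 55 + 143·0 = 55, valid modulo lcm(143, 8) = 1144: x ≡ 55 (mod 1144).
  Combine with x ≡ 1 (mod 7); new modulus lcm = 8008.
    Write x = 55 + 1144·t and substitute into x ≡ 1 (mod 7): 1144·t ≡ 1 − 55 = -54 (mod 7).
    Reduce coefficients mod 7: 3·t ≡ 2 (mod 7).
    The inverse of 3 mod 7 is 5 (since 3·5 = 15 = 2·7 + 1), so t ≡ 5·2 = 10 ≡ 3 (mod 7).
    Then x = 55 + 1144·3 = 3487, valid modulo lcm(1144, 7) = 8008: x ≡ 3487 (mod 8008).
  Combine with x ≡ 2 (mod 9); new modulus lcm = 72072.
    Write x = 3487 + 8008·t and substitute into x ≡ 2 (mod 9): 8008·t ≡ 2 − 3487 = -3485 (mod 9).
    Reduce coefficients mod 9: 7·t ≡ 7 (mod 9).
    The inverse of 7 mod 9 is 4 (since 7·4 = 28 = 3·9 + 1), so t ≡ 4·7 = 28 ≡ 1 (mod 9).
    Then x = 3487 + 8008·1 = 11495, valid modulo lcm(8008, 9) = 72072: x ≡ 11495 (mod 72072).
Verify against each original: 11495 mod 13 = 3, 11495 mod 11 = 0, 11495 mod 8 = 7, 11495 mod 7 = 1, 11495 mod 9 = 2.

x ≡ 11495 (mod 72072).


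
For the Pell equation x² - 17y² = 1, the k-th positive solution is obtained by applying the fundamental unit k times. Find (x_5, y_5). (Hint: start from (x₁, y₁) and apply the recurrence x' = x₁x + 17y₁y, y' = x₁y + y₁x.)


Step 1: Find the fundamental solution (x₁, y₁) of x² - 17y² = 1.
  Expand √17 as a continued fraction. a₀ = ⌊√17⌋ = 4; iterate m_{k+1} = d_k·a_k − m_k, d_{k+1} = (17 − m_{k+1}²)/d_k, a_{k+1} = ⌊(a₀ + m_{k+1})/d_{k+1}⌋ (starting m₀ = 0, d₀ = 1), with convergents p_k = a_k·p_{k-1} + p_{k-2}, q_k = a_k·q_{k-1} + q_{k-2} (p₋₁ = 1, q₋₁ = 0):
  k = 0: a₀ = 4; p₀/q₀ = 4/1; p₀² − 17·q₀² = 16 − 17 = -1.
  k = 1: m = 4, d = 1, a = ⌊(4 + 4)/1⌋ = 8; p/q = (8·4 + 1)/(8·1 + 0) = 33/8; p² − 17·q² = 1089 − 1088 = 1.
  The first convergent with p² − 17·q² = 1 gives the fundamental solution (x₁, y₁) = (33, 8).
Step 2: Apply the recurrence (x_{n+1}, y_{n+1}) = (x₁x_n + 17y₁y_n, x₁y_n + y₁x_n) repeatedly.
  From (x_1, y_1) = (33, 8): x_2 = 33·33 + 17·8·8 = 2177; y_2 = 33·8 + 8·33 = 528.
  From (x_2, y_2) = (2177, 528): x_3 = 33·2177 + 17·8·528 = 143649; y_3 = 33·528 + 8·2177 = 34840.
  From (x_3, y_3) = (143649, 34840): x_4 = 33·143649 + 17·8·34840 = 9478657; y_4 = 33·34840 + 8·143649 = 2298912.
  From (x_4, y_4) = (9478657, 2298912): x_5 = 33·9478657 + 17·8·2298912 = 625447713; y_5 = 33·2298912 + 8·9478657 = 151693352.
Step 3: Verify x_5² - 17·y_5² = 391184841696930369 - 391184841696930368 = 1 (should be 1). ✓

(x_1, y_1) = (33, 8); (x_5, y_5) = (625447713, 151693352).


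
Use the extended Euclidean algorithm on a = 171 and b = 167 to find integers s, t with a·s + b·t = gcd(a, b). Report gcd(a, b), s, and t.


Euclidean algorithm on (171, 167) — divide until remainder is 0:
  171 = 1 · 167 + 4
  167 = 41 · 4 + 3
  4 = 1 · 3 + 1
  3 = 3 · 1 + 0
gcd(171, 167) = 1.
Track Bezout coefficients alongside the remainders: start with r₀ = 171 = a·1 + b·0 (s = 1, t = 0) and r₁ = 167 = a·0 + b·1 (s = 0, t = 1); each new remainder r_{k+1} = r_{k-1} − q_k·r_k inherits s_{k+1} = s_{k-1} − q_k·s_k, t_{k+1} = t_{k-1} − q_k·t_k, so r_k = a·s_k + b·t_k at every step:
  q = 1: r = 4, s = 1 − 1·0 = 1, t = 0 − 1·1 = -1  (check: 171·1 + 167·(-1) = 4)
  q = 41: r = 3, s = 0 − 41·1 = -41, t = 1 − 41·(-1) = 42  (check: 171·(-41) + 167·42 = 3)
  q = 1: r = 1, s = 1 − 1·(-41) = 42, t = -1 − 1·42 = -43  (check: 171·42 + 167·(-43) = 1)
The row with r = 1 (the gcd) gives the Bezout coefficients s = 42, t = -43.
Result: 171 · (42) + 167 · (-43) = 1.

gcd(171, 167) = 1; s = 42, t = -43 (check: 171·42 + 167·(-43) = 1).


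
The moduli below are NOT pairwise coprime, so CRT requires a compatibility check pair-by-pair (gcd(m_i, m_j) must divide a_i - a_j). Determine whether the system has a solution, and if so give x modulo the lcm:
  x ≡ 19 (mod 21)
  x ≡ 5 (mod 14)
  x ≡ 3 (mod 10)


Moduli 21, 14, 10 are not pairwise coprime, so CRT works modulo lcm(m_i) when all pairwise compatibility conditions hold.
Pairwise compatibility: gcd(m_i, m_j) must divide a_i - a_j for every pair.
Merge one congruence at a time:
  Start: x ≡ 19 (mod 21).
  Combine with x ≡ 5 (mod 14): gcd(21, 14) = 7; 5 - 19 = -14, which IS divisible by 7, so compatible.
    Write x = 19 + 21·t and substitute into x ≡ 5 (mod 14): 21·t ≡ 5 − 19 = -14 (mod 14).
    Divide the congruence (and modulus) by g = 7: 3·t ≡ -2 (mod 2).
    Reduce coefficients mod 2: 1·t ≡ 0 (mod 2).
    So t ≡ 0 (mod 2).
    Then x = 19 + 21·0 = 19, valid modulo lcm(21, 14) = 42: x ≡ 19 (mod 42).
  Combine with x ≡ 3 (mod 10): gcd(42, 10) = 2; 3 - 19 = -16, which IS divisible by 2, so compatible.
    Write x = 19 + 42·t and substitute into x ≡ 3 (mod 10): 42·t ≡ 3 − 19 = -16 (mod 10).
    Divide the congruence (and modulus) by g = 2: 21·t ≡ -8 (mod 5).
    Reduce coefficients mod 5: 1·t ≡ 2 (mod 5).
    So t ≡ 2 (mod 5).
    Then x = 19 + 42·2 = 103, valid modulo lcm(42, 10) = 210: x ≡ 103 (mod 210).
Verify: 103 mod 21 = 19, 103 mod 14 = 5, 103 mod 10 = 3.

x ≡ 103 (mod 210).


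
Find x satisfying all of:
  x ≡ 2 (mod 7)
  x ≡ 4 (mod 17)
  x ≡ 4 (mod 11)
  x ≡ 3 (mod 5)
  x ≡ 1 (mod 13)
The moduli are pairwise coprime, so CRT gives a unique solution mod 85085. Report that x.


Product of moduli M = 7 · 17 · 11 · 5 · 13 = 85085.
Merge one congruence at a time:
  Start: x ≡ 2 (mod 7).
  Combine with x ≡ 4 (mod 17); new modulus lcm = 119.
    Write x = 2 + 7·t and substitute into x ≡ 4 (mod 17): 7·t ≡ 4 − 2 = 2 (mod 17).
    The inverse of 7 mod 17 is 5 (since 7·5 = 35 = 2·17 + 1), so t ≡ 5·2 = 10 ≡ 10 (mod 17).
    Then x = 2 + 7·10 = 72, valid modulo lcm(7, 17) = 119: x ≡ 72 (mod 119).
  Combine with x ≡ 4 (mod 11); new modulus lcm = 1309.
    Write x = 72 + 119·t and substitute into x ≡ 4 (mod 11): 119·t ≡ 4 − 72 = -68 (mod 11).
    Reduce coefficients mod 11: 9·t ≡ 9 (mod 11).
    The inverse of 9 mod 11 is 5 (since 9·5 = 45 = 4·11 + 1), so t ≡ 5·9 = 45 ≡ 1 (mod 11).
    Then x = 72 + 119·1 = 191, valid modulo lcm(119, 11) = 1309: x ≡ 191 (mod 1309).
  Combine with x ≡ 3 (mod 5); new modulus lcm = 6545.
    Write x = 191 + 1309·t and substitute into x ≡ 3 (mod 5): 1309·t ≡ 3 − 191 = -188 (mod 5).
    Reduce coefficients mod 5: 4·t ≡ 2 (mod 5).
    The inverse of 4 mod 5 is 4 (since 4·4 = 16 = 3·5 + 1), so t ≡ 4·2 = 8 ≡ 3 (mod 5).
    Then x = 191 + 1309·3 = 4118, valid modulo lcm(1309, 5) = 6545: x ≡ 4118 (mod 6545).
  Combine with x ≡ 1 (mod 13); new modulus lcm = 85085.
    Write x = 4118 + 6545·t and substitute into x ≡ 1 (mod 13): 6545·t ≡ 1 − 4118 = -4117 (mod 13).
    Reduce coefficients mod 13: 6·t ≡ 4 (mod 13).
    The inverse of 6 mod 13 is 11 (since 6·11 = 66 = 5·13 + 1), so t ≡ 11·4 = 44 ≡ 5 (mod 13).
    Then x = 4118 + 6545·5 = 36843, valid modulo lcm(6545, 13) = 85085: x ≡ 36843 (mod 85085).
Verify against each original: 36843 mod 7 = 2, 36843 mod 17 = 4, 36843 mod 11 = 4, 36843 mod 5 = 3, 36843 mod 13 = 1.

x ≡ 36843 (mod 85085).


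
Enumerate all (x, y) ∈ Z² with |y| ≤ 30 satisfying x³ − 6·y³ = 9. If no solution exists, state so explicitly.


The equation is x³ - 6y³ = 9. For fixed y, x³ = 6·y³ + 9, so a solution requires the RHS to be a perfect cube.
Strategy: iterate y from -30 to 30, compute RHS = 6·y³ + 9, and check whether it is a (positive or negative) perfect cube.
Check small values of y:
  y = 0: RHS = 9 is not a perfect cube.
  y = 1: RHS = 15 is not a perfect cube.
  y = -1: RHS = 3 is not a perfect cube.
  y = 2: RHS = 57 is not a perfect cube.
  y = -2: RHS = -39 is not a perfect cube.
  y = 3: RHS = 171 is not a perfect cube.
  y = -3: RHS = -153 is not a perfect cube.
Continuing the search up to |y| = 30 finds no solutions either.
No (x, y) in the scanned range satisfies the equation.

No integer solutions with |y| ≤ 30.


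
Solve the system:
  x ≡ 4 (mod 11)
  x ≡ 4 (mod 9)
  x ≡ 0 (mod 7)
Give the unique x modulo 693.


Moduli 11, 9, 7 are pairwise coprime; by CRT there is a unique solution modulo M = 11 · 9 · 7 = 693.
Solve pairwise, accumulating the modulus:
  Start with x ≡ 4 (mod 11).
  Combine with x ≡ 4 (mod 9): since gcd(11, 9) = 1, we get a unique residue mod 99.
    Write x = 4 + 11·t and substitute into x ≡ 4 (mod 9): 11·t ≡ 4 − 4 = 0 (mod 9).
    Reduce coefficients mod 9: 2·t ≡ 0 (mod 9).
    The inverse of 2 mod 9 is 5 (since 2·5 = 10 = 1·9 + 1), so t ≡ 5·0 = 0 ≡ 0 (mod 9).
    Then x = 4 + 11·0 = 4, valid modulo lcm(11, 9) = 99: x ≡ 4 (mod 99).
  Combine with x ≡ 0 (mod 7): since gcd(99, 7) = 1, we get a unique residue mod 693.
    Write x = 4 + 99·t and substitute into x ≡ 0 (mod 7): 99·t ≡ 0 − 4 = -4 (mod 7).
    Reduce coefficients mod 7: 1·t ≡ 3 (mod 7).
    So t ≡ 3 (mod 7).
    Then x = 4 + 99·3 = 301, valid modulo lcm(99, 7) = 693: x ≡ 301 (mod 693).
Verify: 301 mod 11 = 4 ✓, 301 mod 9 = 4 ✓, 301 mod 7 = 0 ✓.

x ≡ 301 (mod 693).


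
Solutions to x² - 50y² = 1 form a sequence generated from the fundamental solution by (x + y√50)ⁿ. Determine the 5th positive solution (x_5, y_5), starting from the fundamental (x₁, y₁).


Step 1: Find the fundamental solution (x₁, y₁) of x² - 50y² = 1.
  Expand √50 as a continued fraction. a₀ = ⌊√50⌋ = 7; iterate m_{k+1} = d_k·a_k − m_k, d_{k+1} = (50 − m_{k+1}²)/d_k, a_{k+1} = ⌊(a₀ + m_{k+1})/d_{k+1}⌋ (starting m₀ = 0, d₀ = 1), with convergents p_k = a_k·p_{k-1} + p_{k-2}, q_k = a_k·q_{k-1} + q_{k-2} (p₋₁ = 1, q₋₁ = 0):
  k = 0: a₀ = 7; p₀/q₀ = 7/1; p₀² − 50·q₀² = 49 − 50 = -1.
  k = 1: m = 7, d = 1, a = ⌊(7 + 7)/1⌋ = 14; p/q = (14·7 + 1)/(14·1 + 0) = 99/14; p² − 50·q² = 9801 − 9800 = 1.
  The first convergent with p² − 50·q² = 1 gives the fundamental solution (x₁, y₁) = (99, 14).
Step 2: Apply the recurrence (x_{n+1}, y_{n+1}) = (x₁x_n + 50y₁y_n, x₁y_n + y₁x_n) repeatedly.
  From (x_1, y_1) = (99, 14): x_2 = 99·99 + 50·14·14 = 19601; y_2 = 99·14 + 14·99 = 2772.
  From (x_2, y_2) = (19601, 2772): x_3 = 99·19601 + 50·14·2772 = 3880899; y_3 = 99·2772 + 14·19601 = 548842.
  From (x_3, y_3) = (3880899, 548842): x_4 = 99·3880899 + 50·14·548842 = 768398401; y_4 = 99·548842 + 14·3880899 = 108667944.
  From (x_4, y_4) = (768398401, 108667944): x_5 = 99·768398401 + 50·14·108667944 = 152139002499; y_5 = 99·108667944 + 14·768398401 = 21515704070.
Step 3: Verify x_5² - 50·y_5² = 23146276081390728245001 - 23146276081390728245000 = 1 (should be 1). ✓

(x_1, y_1) = (99, 14); (x_5, y_5) = (152139002499, 21515704070).


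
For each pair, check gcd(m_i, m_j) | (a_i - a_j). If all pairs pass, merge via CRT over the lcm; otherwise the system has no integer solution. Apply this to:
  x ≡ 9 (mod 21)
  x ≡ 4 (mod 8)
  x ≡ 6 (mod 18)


Moduli 21, 8, 18 are not pairwise coprime, so CRT works modulo lcm(m_i) when all pairwise compatibility conditions hold.
Pairwise compatibility: gcd(m_i, m_j) must divide a_i - a_j for every pair.
Merge one congruence at a time:
  Start: x ≡ 9 (mod 21).
  Combine with x ≡ 4 (mod 8): gcd(21, 8) = 1; 4 - 9 = -5, which IS divisible by 1, so compatible.
    Write x = 9 + 21·t and substitute into x ≡ 4 (mod 8): 21·t ≡ 4 − 9 = -5 (mod 8).
    Reduce coefficients mod 8: 5·t ≡ 3 (mod 8).
    The inverse of 5 mod 8 is 5 (since 5·5 = 25 = 3·8 + 1), so t ≡ 5·3 = 15 ≡ 7 (mod 8).
    Then x = 9 + 21·7 = 156, valid modulo lcm(21, 8) = 168: x ≡ 156 (mod 168).
  Combine with x ≡ 6 (mod 18): gcd(168, 18) = 6; 6 - 156 = -150, which IS divisible by 6, so compatible.
    Write x = 156 + 168·t and substitute into x ≡ 6 (mod 18): 168·t ≡ 6 − 156 = -150 (mod 18).
    Divide the congruence (and modulus) by g = 6: 28·t ≡ -25 (mod 3).
    Reduce coefficients mod 3: 1·t ≡ 2 (mod 3).
    So t ≡ 2 (mod 3).
    Then x = 156 + 168·2 = 492, valid modulo lcm(168, 18) = 504: x ≡ 492 (mod 504).
Verify: 492 mod 21 = 9, 492 mod 8 = 4, 492 mod 18 = 6.

x ≡ 492 (mod 504).


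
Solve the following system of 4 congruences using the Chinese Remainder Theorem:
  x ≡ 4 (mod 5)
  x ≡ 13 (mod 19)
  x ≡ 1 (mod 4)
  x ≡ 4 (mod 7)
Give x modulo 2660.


Product of moduli M = 5 · 19 · 4 · 7 = 2660.
Merge one congruence at a time:
  Start: x ≡ 4 (mod 5).
  Combine with x ≡ 13 (mod 19); new modulus lcm = 95.
    Write x = 4 + 5·t and substitute into x ≡ 13 (mod 19): 5·t ≡ 13 − 4 = 9 (mod 19).
    The inverse of 5 mod 19 is 4 (since 5·4 = 20 = 1·19 + 1), so t ≡ 4·9 = 36 ≡ 17 (mod 19).
    Then x = 4 + 5·17 = 89, valid modulo lcm(5, 19) = 95: x ≡ 89 (mod 95).
  Combine with x ≡ 1 (mod 4); new modulus lcm = 380.
    Write x = 89 + 95·t and substitute into x ≡ 1 (mod 4): 95·t ≡ 1 − 89 = -88 (mod 4).
    Reduce coefficients mod 4: 3·t ≡ 0 (mod 4).
    The inverse of 3 mod 4 is 3 (since 3·3 = 9 = 2·4 + 1), so t ≡ 3·0 = 0 ≡ 0 (mod 4).
    Then x = 89 + 95·0 = 89, valid modulo lcm(95, 4) = 380: x ≡ 89 (mod 380).
  Combine with x ≡ 4 (mod 7); new modulus lcm = 2660.
    Write x = 89 + 380·t and substitute into x ≡ 4 (mod 7): 380·t ≡ 4 − 89 = -85 (mod 7).
    Reduce coefficients mod 7: 2·t ≡ 6 (mod 7).
    The inverse of 2 mod 7 is 4 (since 2·4 = 8 = 1·7 + 1), so t ≡ 4·6 = 24 ≡ 3 (mod 7).
    Then x = 89 + 380·3 = 1229, valid modulo lcm(380, 7) = 2660: x ≡ 1229 (mod 2660).
Verify against each original: 1229 mod 5 = 4, 1229 mod 19 = 13, 1229 mod 4 = 1, 1229 mod 7 = 4.

x ≡ 1229 (mod 2660).


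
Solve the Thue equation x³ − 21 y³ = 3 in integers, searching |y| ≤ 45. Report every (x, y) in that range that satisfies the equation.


The equation is x³ - 21y³ = 3. For fixed y, x³ = 21·y³ + 3, so a solution requires the RHS to be a perfect cube.
Strategy: iterate y from -45 to 45, compute RHS = 21·y³ + 3, and check whether it is a (positive or negative) perfect cube.
Check small values of y:
  y = 0: RHS = 3 is not a perfect cube.
  y = 1: RHS = 24 is not a perfect cube.
  y = -1: RHS = -18 is not a perfect cube.
  y = 2: RHS = 171 is not a perfect cube.
  y = -2: RHS = -165 is not a perfect cube.
  y = 3: RHS = 570 is not a perfect cube.
  y = -3: RHS = -564 is not a perfect cube.
Continuing the search up to |y| = 45 finds no solutions either.
No (x, y) in the scanned range satisfies the equation.

No integer solutions with |y| ≤ 45.


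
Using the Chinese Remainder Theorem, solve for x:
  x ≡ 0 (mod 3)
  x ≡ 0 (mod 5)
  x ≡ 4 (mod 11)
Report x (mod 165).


Moduli 3, 5, 11 are pairwise coprime; by CRT there is a unique solution modulo M = 3 · 5 · 11 = 165.
Solve pairwise, accumulating the modulus:
  Start with x ≡ 0 (mod 3).
  Combine with x ≡ 0 (mod 5): since gcd(3, 5) = 1, we get a unique residue mod 15.
    Write x = 0 + 3·t and substitute into x ≡ 0 (mod 5): 3·t ≡ 0 − 0 = 0 (mod 5).
    The inverse of 3 mod 5 is 2 (since 3·2 = 6 = 1·5 + 1), so t ≡ 2·0 = 0 ≡ 0 (mod 5).
    Then x = 0 + 3·0 = 0, valid modulo lcm(3, 5) = 15: x ≡ 0 (mod 15).
  Combine with x ≡ 4 (mod 11): since gcd(15, 11) = 1, we get a unique residue mod 165.
    Write x = 0 + 15·t and substitute into x ≡ 4 (mod 11): 15·t ≡ 4 − 0 = 4 (mod 11).
    Reduce coefficients mod 11: 4·t ≡ 4 (mod 11).
    The inverse of 4 mod 11 is 3 (since 4·3 = 12 = 1·11 + 1), so t ≡ 3·4 = 12 ≡ 1 (mod 11).
    Then x = 0 + 15·1 = 15, valid modulo lcm(15, 11) = 165: x ≡ 15 (mod 165).
Verify: 15 mod 3 = 0 ✓, 15 mod 5 = 0 ✓, 15 mod 11 = 4 ✓.

x ≡ 15 (mod 165).


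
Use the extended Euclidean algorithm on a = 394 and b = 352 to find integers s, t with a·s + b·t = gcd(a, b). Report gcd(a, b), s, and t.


Euclidean algorithm on (394, 352) — divide until remainder is 0:
  394 = 1 · 352 + 42
  352 = 8 · 42 + 16
  42 = 2 · 16 + 10
  16 = 1 · 10 + 6
  10 = 1 · 6 + 4
  6 = 1 · 4 + 2
  4 = 2 · 2 + 0
gcd(394, 352) = 2.
Track Bezout coefficients alongside the remainders: start with r₀ = 394 = a·1 + b·0 (s = 1, t = 0) and r₁ = 352 = a·0 + b·1 (s = 0, t = 1); each new remainder r_{k+1} = r_{k-1} − q_k·r_k inherits s_{k+1} = s_{k-1} − q_k·s_k, t_{k+1} = t_{k-1} − q_k·t_k, so r_k = a·s_k + b·t_k at every step:
  q = 1: r = 42, s = 1 − 1·0 = 1, t = 0 − 1·1 = -1  (check: 394·1 + 352·(-1) = 42)
  q = 8: r = 16, s = 0 − 8·1 = -8, t = 1 − 8·(-1) = 9  (check: 394·(-8) + 352·9 = 16)
  q = 2: r = 10, s = 1 − 2·(-8) = 17, t = -1 − 2·9 = -19  (check: 394·17 + 352·(-19) = 10)
  q = 1: r = 6, s = -8 − 1·17 = -25, t = 9 − 1·(-19) = 28  (check: 394·(-25) + 352·28 = 6)
  q = 1: r = 4, s = 17 − 1·(-25) = 42, t = -19 − 1·28 = -47  (check: 394·42 + 352·(-47) = 4)
  q = 1: r = 2, s = -25 − 1·42 = -67, t = 28 − 1·(-47) = 75  (check: 394·(-67) + 352·75 = 2)
The row with r = 2 (the gcd) gives the Bezout coefficients s = -67, t = 75.
Result: 394 · (-67) + 352 · (75) = 2.

gcd(394, 352) = 2; s = -67, t = 75 (check: 394·(-67) + 352·75 = 2).


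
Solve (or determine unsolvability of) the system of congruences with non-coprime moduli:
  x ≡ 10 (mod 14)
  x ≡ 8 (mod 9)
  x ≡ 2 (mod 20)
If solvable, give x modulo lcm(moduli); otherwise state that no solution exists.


Moduli 14, 9, 20 are not pairwise coprime, so CRT works modulo lcm(m_i) when all pairwise compatibility conditions hold.
Pairwise compatibility: gcd(m_i, m_j) must divide a_i - a_j for every pair.
Merge one congruence at a time:
  Start: x ≡ 10 (mod 14).
  Combine with x ≡ 8 (mod 9): gcd(14, 9) = 1; 8 - 10 = -2, which IS divisible by 1, so compatible.
    Write x = 10 + 14·t and substitute into x ≡ 8 (mod 9): 14·t ≡ 8 − 10 = -2 (mod 9).
    Reduce coefficients mod 9: 5·t ≡ 7 (mod 9).
    The inverse of 5 mod 9 is 2 (since 5·2 = 10 = 1·9 + 1), so t ≡ 2·7 = 14 ≡ 5 (mod 9).
    Then x = 10 + 14·5 = 80, valid modulo lcm(14, 9) = 126: x ≡ 80 (mod 126).
  Combine with x ≡ 2 (mod 20): gcd(126, 20) = 2; 2 - 80 = -78, which IS divisible by 2, so compatible.
    Write x = 80 + 126·t and substitute into x ≡ 2 (mod 20): 126·t ≡ 2 − 80 = -78 (mod 20).
    Divide the congruence (and modulus) by g = 2: 63·t ≡ -39 (mod 10).
    Reduce coefficients mod 10: 3·t ≡ 1 (mod 10).
    The inverse of 3 mod 10 is 7 (since 3·7 = 21 = 2·10 + 1), so t ≡ 7·1 = 7 ≡ 7 (mod 10).
    Then x = 80 + 126·7 = 962, valid modulo lcm(126, 20) = 1260: x ≡ 962 (mod 1260).
Verify: 962 mod 14 = 10, 962 mod 9 = 8, 962 mod 20 = 2.

x ≡ 962 (mod 1260).


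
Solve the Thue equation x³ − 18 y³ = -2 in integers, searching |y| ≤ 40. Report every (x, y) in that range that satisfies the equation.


The equation is x³ - 18y³ = -2. For fixed y, x³ = 18·y³ − 2, so a solution requires the RHS to be a perfect cube.
Strategy: iterate y from -40 to 40, compute RHS = 18·y³ − 2, and check whether it is a (positive or negative) perfect cube.
Check small values of y:
  y = 0: RHS = -2 is not a perfect cube.
  y = 1: RHS = 16 is not a perfect cube.
  y = -1: RHS = -20 is not a perfect cube.
  y = 2: RHS = 142 is not a perfect cube.
  y = -2: RHS = -146 is not a perfect cube.
  y = 3: RHS = 484 is not a perfect cube.
  y = -3: RHS = -488 is not a perfect cube.
Continuing the search up to |y| = 40 finds no solutions either.
No (x, y) in the scanned range satisfies the equation.

No integer solutions with |y| ≤ 40.


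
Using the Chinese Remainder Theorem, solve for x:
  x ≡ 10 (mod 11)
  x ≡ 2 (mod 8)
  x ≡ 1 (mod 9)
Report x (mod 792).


Moduli 11, 8, 9 are pairwise coprime; by CRT there is a unique solution modulo M = 11 · 8 · 9 = 792.
Solve pairwise, accumulating the modulus:
  Start with x ≡ 10 (mod 11).
  Combine with x ≡ 2 (mod 8): since gcd(11, 8) = 1, we get a unique residue mod 88.
    Write x = 10 + 11·t and substitute into x ≡ 2 (mod 8): 11·t ≡ 2 − 10 = -8 (mod 8).
    Reduce coefficients mod 8: 3·t ≡ 0 (mod 8).
    The inverse of 3 mod 8 is 3 (since 3·3 = 9 = 1·8 + 1), so t ≡ 3·0 = 0 ≡ 0 (mod 8).
    Then x = 10 + 11·0 = 10, valid modulo lcm(11, 8) = 88: x ≡ 10 (mod 88).
  Combine with x ≡ 1 (mod 9): since gcd(88, 9) = 1, we get a unique residue mod 792.
    Write x = 10 + 88·t and substitute into x ≡ 1 (mod 9): 88·t ≡ 1 − 10 = -9 (mod 9).
    Reduce coefficients mod 9: 7·t ≡ 0 (mod 9).
    The inverse of 7 mod 9 is 4 (since 7·4 = 28 = 3·9 + 1), so t ≡ 4·0 = 0 ≡ 0 (mod 9).
    Then x = 10 + 88·0 = 10, valid modulo lcm(88, 9) = 792: x ≡ 10 (mod 792).
Verify: 10 mod 11 = 10 ✓, 10 mod 8 = 2 ✓, 10 mod 9 = 1 ✓.

x ≡ 10 (mod 792).


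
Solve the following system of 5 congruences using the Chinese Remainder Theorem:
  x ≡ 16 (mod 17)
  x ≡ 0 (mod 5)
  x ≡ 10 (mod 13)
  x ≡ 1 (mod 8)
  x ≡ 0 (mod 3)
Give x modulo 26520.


Product of moduli M = 17 · 5 · 13 · 8 · 3 = 26520.
Merge one congruence at a time:
  Start: x ≡ 16 (mod 17).
  Combine with x ≡ 0 (mod 5); new modulus lcm = 85.
    Write x = 16 + 17·t and substitute into x ≡ 0 (mod 5): 17·t ≡ 0 − 16 = -16 (mod 5).
    Reduce coefficients mod 5: 2·t ≡ 4 (mod 5).
    The inverse of 2 mod 5 is 3 (since 2·3 = 6 = 1·5 + 1), so t ≡ 3·4 = 12 ≡ 2 (mod 5).
    Then x = 16 + 17·2 = 50, valid modulo lcm(17, 5) = 85: x ≡ 50 (mod 85).
  Combine with x ≡ 10 (mod 13); new modulus lcm = 1105.
    Write x = 50 + 85·t and substitute into x ≡ 10 (mod 13): 85·t ≡ 10 − 50 = -40 (mod 13).
    Reduce coefficients mod 13: 7·t ≡ 12 (mod 13).
    The inverse of 7 mod 13 is 2 (since 7·2 = 14 = 1·13 + 1), so t ≡ 2·12 = 24 ≡ 11 (mod 13).
    Then x = 50 + 85·11 = 985, valid modulo lcm(85, 13) = 1105: x ≡ 985 (mod 1105).
  Combine with x ≡ 1 (mod 8); new modulus lcm = 8840.
    Write x = 985 + 1105·t and substitute into x ≡ 1 (mod 8): 1105·t ≡ 1 − 985 = -984 (mod 8).
    Reduce coefficients mod 8: 1·t ≡ 0 (mod 8).
    So t ≡ 0 (mod 8).
    Then x = 985 + 1105·0 = 985, valid modulo lcm(1105, 8) = 8840: x ≡ 985 (mod 8840).
  Combine with x ≡ 0 (mod 3); new modulus lcm = 26520.
    Write x = 985 + 8840·t and substitute into x ≡ 0 (mod 3): 8840·t ≡ 0 − 985 = -985 (mod 3).
    Reduce coefficients mod 3: 2·t ≡ 2 (mod 3).
    The inverse of 2 mod 3 is 2 (since 2·2 = 4 = 1·3 + 1), so t ≡ 2·2 = 4 ≡ 1 (mod 3).
    Then x = 985 + 8840·1 = 9825, valid modulo lcm(8840, 3) = 26520: x ≡ 9825 (mod 26520).
Verify against each original: 9825 mod 17 = 16, 9825 mod 5 = 0, 9825 mod 13 = 10, 9825 mod 8 = 1, 9825 mod 3 = 0.

x ≡ 9825 (mod 26520).


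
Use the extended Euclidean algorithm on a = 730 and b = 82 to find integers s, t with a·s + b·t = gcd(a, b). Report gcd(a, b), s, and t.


Euclidean algorithm on (730, 82) — divide until remainder is 0:
  730 = 8 · 82 + 74
  82 = 1 · 74 + 8
  74 = 9 · 8 + 2
  8 = 4 · 2 + 0
gcd(730, 82) = 2.
Track Bezout coefficients alongside the remainders: start with r₀ = 730 = a·1 + b·0 (s = 1, t = 0) and r₁ = 82 = a·0 + b·1 (s = 0, t = 1); each new remainder r_{k+1} = r_{k-1} − q_k·r_k inherits s_{k+1} = s_{k-1} − q_k·s_k, t_{k+1} = t_{k-1} − q_k·t_k, so r_k = a·s_k + b·t_k at every step:
  q = 8: r = 74, s = 1 − 8·0 = 1, t = 0 − 8·1 = -8  (check: 730·1 + 82·(-8) = 74)
  q = 1: r = 8, s = 0 − 1·1 = -1, t = 1 − 1·(-8) = 9  (check: 730·(-1) + 82·9 = 8)
  q = 9: r = 2, s = 1 − 9·(-1) = 10, t = -8 − 9·9 = -89  (check: 730·10 + 82·(-89) = 2)
The row with r = 2 (the gcd) gives the Bezout coefficients s = 10, t = -89.
Result: 730 · (10) + 82 · (-89) = 2.

gcd(730, 82) = 2; s = 10, t = -89 (check: 730·10 + 82·(-89) = 2).


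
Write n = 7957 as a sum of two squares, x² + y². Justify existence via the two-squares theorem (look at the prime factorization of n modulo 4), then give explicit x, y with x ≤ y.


Step 1: Factor n = 7957 = 73 · 109.
Step 2: Check the mod-4 condition on each prime factor: 73 ≡ 1 (mod 4), exponent 1; 109 ≡ 1 (mod 4), exponent 1.
All primes ≡ 3 (mod 4) appear to even exponent (or don't appear), so by the two-squares theorem n IS expressible as a sum of two squares.
Step 3: Build a representation. Here n = 73 · 109 is a product of primes ≡ 1 (mod 4). Each prime p ≡ 1 (mod 4) is itself a sum of two squares; find a² by testing p − a² for a perfect square:
  73: 73 − 1² = 72, 73 − 2² = 69, 73 − 3² = 64 = 8² ⇒ 73 = 3² + 8².
  109: 109 − 1² = 108, 109 − 2² = 105, 109 − 3² = 100 = 10² ⇒ 109 = 3² + 10².
  Combine using the Brahmagupta–Fibonacci identity (a² + b²)(c² + d²) = (ac − bd)² + (ad + bc)² = (ac + bd)² + (ad − bc)²:
  73 · 109 = 7957: from (3² + 8²)(3² + 10²), take (3·3 − 8·10, 3·10 + 8·3) = (9 − 80, 30 + 24) = (-71, 54); dropping signs (only squares matter) gives (71, 54); check 71² + 54² = 5041 + 2916 = 7957 ✓.
Step 4: Order so x ≤ y and verify: 54² + 71² = 2916 + 5041 = 7957 = n. ✓

n = 7957 = 54² + 71² (one valid representation with x ≤ y).


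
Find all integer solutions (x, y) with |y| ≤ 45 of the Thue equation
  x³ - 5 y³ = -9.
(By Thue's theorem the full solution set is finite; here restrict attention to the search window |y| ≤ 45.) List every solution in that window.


The equation is x³ - 5y³ = -9. For fixed y, x³ = 5·y³ − 9, so a solution requires the RHS to be a perfect cube.
Strategy: iterate y from -45 to 45, compute RHS = 5·y³ − 9, and check whether it is a (positive or negative) perfect cube.
Check small values of y:
  y = 0: RHS = -9 is not a perfect cube.
  y = 1: RHS = -4 is not a perfect cube.
  y = -1: RHS = -14 is not a perfect cube.
  y = 2: RHS = 31 is not a perfect cube.
  y = -2: RHS = -49 is not a perfect cube.
  y = 3: RHS = 126 is not a perfect cube.
  y = -3: RHS = -144 is not a perfect cube.
Continuing the search up to |y| = 45 finds no solutions either.
No (x, y) in the scanned range satisfies the equation.

No integer solutions with |y| ≤ 45.


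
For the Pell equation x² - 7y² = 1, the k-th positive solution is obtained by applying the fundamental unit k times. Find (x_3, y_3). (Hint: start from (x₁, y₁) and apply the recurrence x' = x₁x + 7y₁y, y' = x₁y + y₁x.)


Step 1: Find the fundamental solution (x₁, y₁) of x² - 7y² = 1.
  Expand √7 as a continued fraction. a₀ = ⌊√7⌋ = 2; iterate m_{k+1} = d_k·a_k − m_k, d_{k+1} = (7 − m_{k+1}²)/d_k, a_{k+1} = ⌊(a₀ + m_{k+1})/d_{k+1}⌋ (starting m₀ = 0, d₀ = 1), with convergents p_k = a_k·p_{k-1} + p_{k-2}, q_k = a_k·q_{k-1} + q_{k-2} (p₋₁ = 1, q₋₁ = 0):
  k = 0: a₀ = 2; p₀/q₀ = 2/1; p₀² − 7·q₀² = 4 − 7 = -3.
  k = 1: m = 2, d = 3, a = ⌊(2 + 2)/3⌋ = 1; p/q = (1·2 + 1)/(1·1 + 0) = 3/1; p² − 7·q² = 9 − 7 = 2.
  k = 2: m = 1, d = 2, a = ⌊(2 + 1)/2⌋ = 1; p/q = (1·3 + 2)/(1·1 + 1) = 5/2; p² − 7·q² = 25 − 28 = -3.
  k = 3: m = 1, d = 3, a = ⌊(2 + 1)/3⌋ = 1; p/q = (1·5 + 3)/(1·2 + 1) = 8/3; p² − 7·q² = 64 − 63 = 1.
  The first convergent with p² − 7·q² = 1 gives the fundamental solution (x₁, y₁) = (8, 3).
Step 2: Apply the recurrence (x_{n+1}, y_{n+1}) = (x₁x_n + 7y₁y_n, x₁y_n + y₁x_n) repeatedly.
  From (x_1, y_1) = (8, 3): x_2 = 8·8 + 7·3·3 = 127; y_2 = 8·3 + 3·8 = 48.
  From (x_2, y_2) = (127, 48): x_3 = 8·127 + 7·3·48 = 2024; y_3 = 8·48 + 3·127 = 765.
Step 3: Verify x_3² - 7·y_3² = 4096576 - 4096575 = 1 (should be 1). ✓

(x_1, y_1) = (8, 3); (x_3, y_3) = (2024, 765).
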